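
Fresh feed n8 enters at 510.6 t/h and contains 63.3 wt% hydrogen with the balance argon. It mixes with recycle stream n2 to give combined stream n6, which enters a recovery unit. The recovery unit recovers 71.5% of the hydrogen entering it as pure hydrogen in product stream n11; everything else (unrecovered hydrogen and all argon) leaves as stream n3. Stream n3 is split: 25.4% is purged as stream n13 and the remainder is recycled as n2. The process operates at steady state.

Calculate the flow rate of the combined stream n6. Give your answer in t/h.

1148 t/h

argon enters only via n8 and leaves only via the purge: 510.6×0.367 = 0.254×(argon in n3), and the recovery unit passes all argon, so argon in n6 = argon in n3 = 737.76 t/h.
hydrogen in n6: m_A = 510.6×0.633 + (1−0.254)·(1−0.715)·m_A, so m_A = 323.21/0.7874 = 410.48 t/h.
n6 = 410.48 + 737.76 = 1148.2 t/h.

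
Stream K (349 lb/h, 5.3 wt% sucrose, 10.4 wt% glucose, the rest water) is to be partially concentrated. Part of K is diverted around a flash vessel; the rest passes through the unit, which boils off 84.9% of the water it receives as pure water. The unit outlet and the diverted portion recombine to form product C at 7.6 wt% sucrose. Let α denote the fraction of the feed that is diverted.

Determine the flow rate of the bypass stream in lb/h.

201.4 lb/h

All 349×0.053 = 18.497 lb/h of sucrose reaches C, so C = 18.497/0.076 = 243.38 lb/h and vapour = 105.62 lb/h.
The evaporator receives (1−α)·349 of feed at 0.843 water and removes 0.849 of that water:
0.849×0.843×(1−α)×349 = 105.62
(1−α) = 105.62/249.78 = 0.4228;  α = 0.5772.
Bypass flow = 0.5772×349 = 201.43 lb/h.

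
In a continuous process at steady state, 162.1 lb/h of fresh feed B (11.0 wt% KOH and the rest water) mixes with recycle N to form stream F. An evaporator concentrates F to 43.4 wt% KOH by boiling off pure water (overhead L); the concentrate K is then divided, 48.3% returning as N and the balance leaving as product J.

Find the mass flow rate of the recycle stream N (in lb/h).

38.38 lb/h

Overall KOH balance (none leaves overhead): KOH in fresh feed = KOH in product, i.e. 162.1×0.110 = (1−0.483)·K·0.434.
K = 17.831/(0.434×0.517) = 79.469 lb/h.
Recycle N = 0.483×79.469 = 38.383 lb/h.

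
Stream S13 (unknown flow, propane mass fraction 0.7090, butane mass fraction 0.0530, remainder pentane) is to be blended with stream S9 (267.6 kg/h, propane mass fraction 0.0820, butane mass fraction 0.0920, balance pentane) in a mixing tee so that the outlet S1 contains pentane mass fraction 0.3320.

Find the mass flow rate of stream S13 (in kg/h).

Let S13 be the unknown flow. Total out = 267.6 + S13.
pentane balance: 221.04 + 0.238·S13 = 0.332·(267.6 + S13)
(0.238 − 0.332)·S13 = 0.332×267.6 − 221.04 = -132.19
S13 = -132.19 / -0.094 = 1406.3 kg/h

1406 kg/h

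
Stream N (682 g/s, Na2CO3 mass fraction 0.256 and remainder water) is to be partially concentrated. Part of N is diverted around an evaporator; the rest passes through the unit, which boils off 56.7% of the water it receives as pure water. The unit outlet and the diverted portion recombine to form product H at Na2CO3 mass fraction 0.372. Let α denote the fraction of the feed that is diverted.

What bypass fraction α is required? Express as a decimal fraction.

0.261

All 682×0.256 = 174.59 g/s of Na2CO3 reaches H, so H = 174.59/0.372 = 469.33 g/s and vapour = 212.67 g/s.
The evaporator receives (1−α)·682 of feed at 0.744 water and removes 0.567 of that water:
0.567×0.744×(1−α)×682 = 212.67
(1−α) = 212.67/287.7 = 0.7392;  α = 0.2608.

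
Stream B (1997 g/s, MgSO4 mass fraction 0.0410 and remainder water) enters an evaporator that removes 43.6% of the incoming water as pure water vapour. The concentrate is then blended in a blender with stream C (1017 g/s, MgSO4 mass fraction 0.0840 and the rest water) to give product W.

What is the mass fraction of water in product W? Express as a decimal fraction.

Vapour removed = 0.436×0.959×1997 = 834.99 g/s; concentrate = 1162 g/s.
water reaching the mixer = 1080.1 (from concentrate) + 1017×0.916 = 2011.7 g/s.
Product flow = 1162 + 1017 = 2179 g/s; water fraction = 0.9232.

0.9232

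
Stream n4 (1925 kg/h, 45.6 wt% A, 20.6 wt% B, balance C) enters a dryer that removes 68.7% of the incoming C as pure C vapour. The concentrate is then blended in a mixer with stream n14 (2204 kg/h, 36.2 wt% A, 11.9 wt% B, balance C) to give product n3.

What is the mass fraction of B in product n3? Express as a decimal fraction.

Vapour removed = 0.687×0.338×1925 = 447 kg/h; concentrate = 1478 kg/h.
B reaching the mixer = 396.55 (from concentrate) + 2204×0.119 = 658.83 kg/h.
Product flow = 1478 + 2204 = 3682 kg/h; B fraction = 0.1789.

0.1789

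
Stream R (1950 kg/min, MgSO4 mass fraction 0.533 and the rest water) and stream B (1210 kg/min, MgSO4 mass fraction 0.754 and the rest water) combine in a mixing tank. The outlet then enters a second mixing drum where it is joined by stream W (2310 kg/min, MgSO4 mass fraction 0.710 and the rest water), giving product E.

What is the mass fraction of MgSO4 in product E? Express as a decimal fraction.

Overall, product flow = 5470 kg/min.
MgSO4 in = 1950×0.533 + 1210×0.754 + 2310×0.710 = 3591.8 kg/min.
MgSO4 fraction in E = 0.657.

0.657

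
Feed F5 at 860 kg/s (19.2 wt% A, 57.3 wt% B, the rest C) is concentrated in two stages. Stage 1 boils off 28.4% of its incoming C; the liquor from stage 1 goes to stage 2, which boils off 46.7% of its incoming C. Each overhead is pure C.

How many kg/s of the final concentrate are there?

C in feed = 860×0.235 = 202.1 kg/s.
After stage 1: C left = (1−0.284)×202.1 = 144.7; stream total = 802.6 kg/s.
After stage 2: C left = (1−0.467)×144.7 = 77.127; final concentrate = 735.03 kg/s.

735 kg/s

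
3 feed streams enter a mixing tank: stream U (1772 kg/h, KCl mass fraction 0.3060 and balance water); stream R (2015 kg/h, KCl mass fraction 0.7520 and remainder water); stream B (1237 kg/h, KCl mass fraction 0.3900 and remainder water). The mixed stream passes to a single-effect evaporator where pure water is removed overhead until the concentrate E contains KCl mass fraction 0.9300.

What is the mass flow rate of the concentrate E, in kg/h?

2731 kg/h

KCl entering = 1772×0.306 + 2015×0.752 + 1237×0.390 = 2539.9 kg/h.
All KCl reports to E, so E = 2539.9/0.930 = 2731.1 kg/h.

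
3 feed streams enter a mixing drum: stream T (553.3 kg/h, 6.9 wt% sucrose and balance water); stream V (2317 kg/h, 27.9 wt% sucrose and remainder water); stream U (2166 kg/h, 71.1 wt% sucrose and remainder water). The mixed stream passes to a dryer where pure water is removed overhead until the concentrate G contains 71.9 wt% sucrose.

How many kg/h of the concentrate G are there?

3094 kg/h

sucrose entering = 553.3×0.069 + 2317×0.279 + 2166×0.711 = 2224.6 kg/h.
All sucrose reports to G, so G = 2224.6/0.719 = 3094.1 kg/h.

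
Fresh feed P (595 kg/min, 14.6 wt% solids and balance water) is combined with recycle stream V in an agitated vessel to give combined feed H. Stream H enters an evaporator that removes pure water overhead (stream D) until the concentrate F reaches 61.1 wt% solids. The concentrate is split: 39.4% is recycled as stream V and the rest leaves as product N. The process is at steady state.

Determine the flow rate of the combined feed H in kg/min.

Overall solids balance (none leaves overhead): solids in fresh feed = solids in product, i.e. 595×0.146 = (1−0.394)·F·0.611.
F = 86.87/(0.611×0.606) = 234.62 kg/min.
Recycle V = 0.394×234.62 = 92.438 kg/min.
Combined feed H = 595 + 92.438 = 687.44 kg/min.

687.4 kg/min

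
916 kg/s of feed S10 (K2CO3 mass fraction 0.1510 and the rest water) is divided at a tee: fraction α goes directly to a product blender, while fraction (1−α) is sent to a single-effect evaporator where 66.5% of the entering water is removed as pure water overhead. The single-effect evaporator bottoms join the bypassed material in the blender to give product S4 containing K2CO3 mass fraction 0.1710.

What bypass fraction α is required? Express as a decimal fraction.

All 916×0.151 = 138.32 kg/s of K2CO3 reaches S4, so S4 = 138.32/0.171 = 808.87 kg/s and vapour = 107.13 kg/s.
The evaporator receives (1−α)·916 of feed at 0.849 water and removes 0.665 of that water:
0.665×0.849×(1−α)×916 = 107.13
(1−α) = 107.13/517.16 = 0.2072;  α = 0.7928.

0.793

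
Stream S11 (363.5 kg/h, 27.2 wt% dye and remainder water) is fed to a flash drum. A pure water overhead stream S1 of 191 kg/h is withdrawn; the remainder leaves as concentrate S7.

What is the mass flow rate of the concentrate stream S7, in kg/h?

Concentrate = 363.5 − 191 = 172.5 kg/h.

172.5 kg/h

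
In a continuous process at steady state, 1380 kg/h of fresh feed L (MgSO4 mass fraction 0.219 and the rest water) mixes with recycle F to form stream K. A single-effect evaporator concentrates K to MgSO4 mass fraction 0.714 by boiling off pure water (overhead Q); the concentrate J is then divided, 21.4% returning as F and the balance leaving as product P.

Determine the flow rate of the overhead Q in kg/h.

956.7 kg/h

Overall MgSO4 balance (none leaves overhead): MgSO4 in fresh feed = MgSO4 in product, i.e. 1380×0.219 = (1−0.214)·J·0.714.
J = 302.22/(0.714×0.786) = 538.52 kg/h.
Recycle F = 0.214×538.52 = 115.24 kg/h.
Combined feed K = 1380 + 115.24 = 1495.2 kg/h.
Overhead Q = K − J = 1495.2 − 538.52 = 956.72 kg/h.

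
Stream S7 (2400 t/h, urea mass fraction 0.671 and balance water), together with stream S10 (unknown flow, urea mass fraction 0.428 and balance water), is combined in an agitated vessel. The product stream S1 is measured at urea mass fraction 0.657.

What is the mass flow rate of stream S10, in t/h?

Let S10 be the unknown flow. Total out = 2400 + S10.
urea balance: 1610.4 + 0.428·S10 = 0.657·(2400 + S10)
(0.428 − 0.657)·S10 = 0.657×2400 − 1610.4 = -33.6
S10 = -33.6 / -0.229 = 146.72 t/h

146.7 t/h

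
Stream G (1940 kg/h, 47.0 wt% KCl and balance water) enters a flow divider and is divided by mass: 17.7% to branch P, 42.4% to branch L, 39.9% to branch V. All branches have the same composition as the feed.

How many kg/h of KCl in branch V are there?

363.8 kg/h

Branch V total = 0.399×1940 = 774.06 kg/h.
KCl in V = 0.470×774.06 = 363.81 kg/h.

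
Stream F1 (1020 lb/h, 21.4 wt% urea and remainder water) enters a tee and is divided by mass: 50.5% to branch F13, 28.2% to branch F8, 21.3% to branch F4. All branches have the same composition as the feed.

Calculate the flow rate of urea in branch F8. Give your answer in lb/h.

Branch F8 total = 0.282×1020 = 287.64 lb/h.
urea in F8 = 0.214×287.64 = 61.555 lb/h.

61.55 lb/h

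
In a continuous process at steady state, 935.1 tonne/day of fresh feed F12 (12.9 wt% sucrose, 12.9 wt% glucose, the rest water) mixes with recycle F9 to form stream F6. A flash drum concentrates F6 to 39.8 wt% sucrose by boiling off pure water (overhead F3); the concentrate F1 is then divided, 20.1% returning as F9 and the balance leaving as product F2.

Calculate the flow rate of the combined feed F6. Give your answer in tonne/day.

Overall sucrose balance (none leaves overhead): sucrose in fresh feed = sucrose in product, i.e. 935.1×0.129 = (1−0.201)·F1·0.398.
F1 = 120.63/(0.398×0.799) = 379.33 tonne/day.
Recycle F9 = 0.201×379.33 = 76.245 tonne/day.
Combined feed F6 = 935.1 + 76.245 = 1011.3 tonne/day.

1011 tonne/day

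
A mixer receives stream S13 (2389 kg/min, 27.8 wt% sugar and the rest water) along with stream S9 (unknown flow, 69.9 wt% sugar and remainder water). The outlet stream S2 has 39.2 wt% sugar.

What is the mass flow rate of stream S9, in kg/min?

Let S9 be the unknown flow. Total out = 2389 + S9.
sugar balance: 664.14 + 0.699·S9 = 0.392·(2389 + S9)
(0.699 − 0.392)·S9 = 0.392×2389 − 664.14 = 272.35
S9 = 272.35 / 0.307 = 887.12 kg/min

887.1 kg/min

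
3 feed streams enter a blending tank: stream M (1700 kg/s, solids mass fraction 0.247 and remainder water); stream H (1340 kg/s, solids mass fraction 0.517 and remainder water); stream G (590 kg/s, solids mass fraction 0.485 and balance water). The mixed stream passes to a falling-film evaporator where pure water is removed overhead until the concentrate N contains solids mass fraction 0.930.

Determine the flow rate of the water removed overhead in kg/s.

2126 kg/s

solids entering = 1700×0.247 + 1340×0.517 + 590×0.485 = 1398.8 kg/s.
All solids reports to N, so N = 1398.8/0.930 = 1504.1 kg/s.
Total feed = 3630 kg/s; overhead = 3630 − 1504.1 = 2125.9 kg/s.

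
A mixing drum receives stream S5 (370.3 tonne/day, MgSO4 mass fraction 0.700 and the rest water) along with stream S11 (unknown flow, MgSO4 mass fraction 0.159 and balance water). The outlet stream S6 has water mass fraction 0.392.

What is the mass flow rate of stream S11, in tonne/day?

Let S11 be the unknown flow. Total out = 370.3 + S11.
water balance: 111.09 + 0.841·S11 = 0.392·(370.3 + S11)
(0.841 − 0.392)·S11 = 0.392×370.3 − 111.09 = 34.068
S11 = 34.068 / 0.449 = 75.874 tonne/day

75.87 tonne/day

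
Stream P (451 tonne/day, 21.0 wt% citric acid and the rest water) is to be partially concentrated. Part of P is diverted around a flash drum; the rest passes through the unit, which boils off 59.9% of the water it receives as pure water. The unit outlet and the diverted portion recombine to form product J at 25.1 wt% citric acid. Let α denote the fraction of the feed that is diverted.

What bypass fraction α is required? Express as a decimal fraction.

0.655

All 451×0.210 = 94.71 tonne/day of citric acid reaches J, so J = 94.71/0.251 = 377.33 tonne/day and vapour = 73.669 tonne/day.
The evaporator receives (1−α)·451 of feed at 0.790 water and removes 0.599 of that water:
0.599×0.790×(1−α)×451 = 73.669
(1−α) = 73.669/213.42 = 0.3452;  α = 0.6548.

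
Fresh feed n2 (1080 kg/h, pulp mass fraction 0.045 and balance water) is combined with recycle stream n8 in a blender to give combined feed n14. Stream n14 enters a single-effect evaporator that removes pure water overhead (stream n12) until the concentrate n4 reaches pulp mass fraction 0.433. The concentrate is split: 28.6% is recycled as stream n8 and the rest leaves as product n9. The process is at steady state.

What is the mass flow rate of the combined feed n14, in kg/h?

Overall pulp balance (none leaves overhead): pulp in fresh feed = pulp in product, i.e. 1080×0.045 = (1−0.286)·n4·0.433.
n4 = 48.6/(0.433×0.714) = 157.2 kg/h.
Recycle n8 = 0.286×157.2 = 44.959 kg/h.
Combined feed n14 = 1080 + 44.959 = 1125 kg/h.

1125 kg/h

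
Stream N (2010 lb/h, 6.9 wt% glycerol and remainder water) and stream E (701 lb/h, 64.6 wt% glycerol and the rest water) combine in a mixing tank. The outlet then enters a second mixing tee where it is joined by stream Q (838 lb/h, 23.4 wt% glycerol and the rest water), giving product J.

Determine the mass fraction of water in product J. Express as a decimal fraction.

Overall, product flow = 3549 lb/h.
water in = 2010×0.931 + 701×0.354 + 838×0.766 = 2761.4 lb/h.
water fraction in J = 0.7781.

0.7781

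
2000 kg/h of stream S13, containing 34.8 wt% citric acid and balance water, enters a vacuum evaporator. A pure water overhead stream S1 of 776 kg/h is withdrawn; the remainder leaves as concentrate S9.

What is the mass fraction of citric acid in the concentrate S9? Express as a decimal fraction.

citric acid is not removed: 2000×0.348 = 696 kg/h of citric acid enters S9.
Concentrate = 2000 − 776 = 1224 kg/h.
Mass fraction = 696/1224 = 0.569.

0.569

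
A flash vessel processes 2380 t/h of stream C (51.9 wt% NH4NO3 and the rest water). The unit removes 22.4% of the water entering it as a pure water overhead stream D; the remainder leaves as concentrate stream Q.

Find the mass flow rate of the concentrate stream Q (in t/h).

2124 t/h

water entering = 2380×0.481 = 1144.8 t/h; overhead removed = 0.224×1144.8 = 256.43 t/h.
Concentrate = 2380 − 256.43 = 2123.6 t/h.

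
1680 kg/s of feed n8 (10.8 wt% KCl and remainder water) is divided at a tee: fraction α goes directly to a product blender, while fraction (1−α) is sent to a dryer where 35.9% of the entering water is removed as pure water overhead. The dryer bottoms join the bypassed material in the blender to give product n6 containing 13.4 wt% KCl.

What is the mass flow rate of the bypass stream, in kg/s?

All 1680×0.108 = 181.44 kg/s of KCl reaches n6, so n6 = 181.44/0.134 = 1354 kg/s and vapour = 325.97 kg/s.
The evaporator receives (1−α)·1680 of feed at 0.892 water and removes 0.359 of that water:
0.359×0.892×(1−α)×1680 = 325.97
(1−α) = 325.97/537.98 = 0.6059;  α = 0.3941.
Bypass flow = 0.3941×1680 = 662.07 kg/s.

662.1 kg/s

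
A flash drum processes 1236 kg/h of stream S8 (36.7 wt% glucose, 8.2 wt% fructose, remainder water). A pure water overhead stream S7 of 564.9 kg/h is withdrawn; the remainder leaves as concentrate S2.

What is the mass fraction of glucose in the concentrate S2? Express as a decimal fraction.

0.676

glucose is not removed: 1236×0.367 = 453.61 kg/h of glucose enters S2.
Concentrate = 1236 − 564.9 = 671.1 kg/h.
Mass fraction = 453.61/671.1 = 0.676.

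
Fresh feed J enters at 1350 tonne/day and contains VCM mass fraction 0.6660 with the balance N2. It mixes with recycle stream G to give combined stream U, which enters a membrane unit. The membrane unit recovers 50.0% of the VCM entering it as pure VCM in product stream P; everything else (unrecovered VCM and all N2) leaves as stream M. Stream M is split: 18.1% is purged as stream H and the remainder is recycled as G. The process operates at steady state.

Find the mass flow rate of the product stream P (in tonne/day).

761.3 tonne/day

VCM in U: m_A = 1350×0.666 + (1−0.181)·(1−0.500)·m_A, so m_A = 899.1/0.5905 = 1522.6 tonne/day.
Product P = 0.500×1522.6 = 761.3 tonne/day.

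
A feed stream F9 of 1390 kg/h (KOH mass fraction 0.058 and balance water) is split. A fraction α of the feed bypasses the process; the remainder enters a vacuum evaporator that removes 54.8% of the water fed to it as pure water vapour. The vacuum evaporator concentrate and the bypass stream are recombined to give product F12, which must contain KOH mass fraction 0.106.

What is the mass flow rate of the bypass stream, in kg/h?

170.7 kg/h

All 1390×0.058 = 80.62 kg/h of KOH reaches F12, so F12 = 80.62/0.106 = 760.57 kg/h and vapour = 629.43 kg/h.
The evaporator receives (1−α)·1390 of feed at 0.942 water and removes 0.548 of that water:
0.548×0.942×(1−α)×1390 = 629.43
(1−α) = 629.43/717.54 = 0.8772;  α = 0.1228.
Bypass flow = 0.1228×1390 = 170.68 kg/h.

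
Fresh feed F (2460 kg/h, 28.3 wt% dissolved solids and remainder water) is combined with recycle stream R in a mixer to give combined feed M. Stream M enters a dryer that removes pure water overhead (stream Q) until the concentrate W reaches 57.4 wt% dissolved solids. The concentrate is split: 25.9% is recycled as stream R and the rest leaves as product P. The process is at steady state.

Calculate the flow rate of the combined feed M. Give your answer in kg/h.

2884 kg/h

Overall dissolved solids balance (none leaves overhead): dissolved solids in fresh feed = dissolved solids in product, i.e. 2460×0.283 = (1−0.259)·W·0.574.
W = 696.18/(0.574×0.741) = 1636.8 kg/h.
Recycle R = 0.259×1636.8 = 423.93 kg/h.
Combined feed M = 2460 + 423.93 = 2883.9 kg/h.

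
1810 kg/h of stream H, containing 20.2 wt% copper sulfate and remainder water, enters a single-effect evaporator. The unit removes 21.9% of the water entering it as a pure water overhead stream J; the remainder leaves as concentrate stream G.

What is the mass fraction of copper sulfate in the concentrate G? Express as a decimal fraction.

0.245

copper sulfate is not removed: 1810×0.202 = 365.62 kg/h of copper sulfate enters G.
water entering = 1810×0.798 = 1444.4 kg/h; overhead removed = 0.219×1444.4 = 316.32 kg/h.
Concentrate = 1810 − 316.32 = 1493.7 kg/h.
Mass fraction = 365.62/1493.7 = 0.245.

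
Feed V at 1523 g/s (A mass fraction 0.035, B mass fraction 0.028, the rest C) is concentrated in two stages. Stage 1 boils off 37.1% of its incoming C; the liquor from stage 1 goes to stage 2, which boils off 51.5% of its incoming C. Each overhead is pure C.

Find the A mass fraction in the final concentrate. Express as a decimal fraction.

0.100

C in feed = 1523×0.937 = 1427.1 g/s.
After stage 1: C left = (1−0.371)×1427.1 = 897.62; stream total = 993.56 g/s.
After stage 2: C left = (1−0.515)×897.62 = 435.34; final concentrate = 531.29 g/s.
A fraction = 53.305/531.29 = 0.100.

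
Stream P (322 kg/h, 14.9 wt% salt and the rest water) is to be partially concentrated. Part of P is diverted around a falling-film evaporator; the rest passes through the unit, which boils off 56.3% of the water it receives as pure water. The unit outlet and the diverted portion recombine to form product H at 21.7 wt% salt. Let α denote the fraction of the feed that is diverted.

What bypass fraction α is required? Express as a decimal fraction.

All 322×0.149 = 47.978 kg/h of salt reaches H, so H = 47.978/0.217 = 221.1 kg/h and vapour = 100.9 kg/h.
The evaporator receives (1−α)·322 of feed at 0.851 water and removes 0.563 of that water:
0.563×0.851×(1−α)×322 = 100.9
(1−α) = 100.9/154.27 = 0.6541;  α = 0.3459.

0.346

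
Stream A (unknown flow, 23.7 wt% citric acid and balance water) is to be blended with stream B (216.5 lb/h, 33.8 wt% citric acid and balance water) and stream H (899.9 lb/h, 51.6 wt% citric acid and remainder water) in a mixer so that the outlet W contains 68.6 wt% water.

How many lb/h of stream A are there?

2428 lb/h

Let A be the unknown flow. Total out = 1116.4 + A.
water balance: 578.87 + 0.763·A = 0.686·(1116.4 + A)
(0.763 − 0.686)·A = 0.686×1116.4 − 578.87 = 186.98
A = 186.98 / 0.077 = 2428.3 lb/h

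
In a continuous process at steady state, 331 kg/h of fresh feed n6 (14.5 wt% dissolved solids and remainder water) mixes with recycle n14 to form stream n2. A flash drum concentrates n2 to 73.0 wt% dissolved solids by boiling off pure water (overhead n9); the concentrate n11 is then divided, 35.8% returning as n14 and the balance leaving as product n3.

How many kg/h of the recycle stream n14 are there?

Overall dissolved solids balance (none leaves overhead): dissolved solids in fresh feed = dissolved solids in product, i.e. 331×0.145 = (1−0.358)·n11·0.730.
n11 = 47.995/(0.730×0.642) = 102.41 kg/h.
Recycle n14 = 0.358×102.41 = 36.662 kg/h.

36.66 kg/h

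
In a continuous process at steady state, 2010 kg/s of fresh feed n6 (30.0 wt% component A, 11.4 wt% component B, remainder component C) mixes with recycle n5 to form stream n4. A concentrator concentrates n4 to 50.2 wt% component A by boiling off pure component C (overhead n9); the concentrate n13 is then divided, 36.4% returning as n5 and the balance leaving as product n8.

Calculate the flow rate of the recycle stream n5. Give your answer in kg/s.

687.5 kg/s

Overall component A balance (none leaves overhead): component A in fresh feed = component A in product, i.e. 2010×0.300 = (1−0.364)·n13·0.502.
n13 = 603/(0.502×0.636) = 1888.7 kg/s.
Recycle n5 = 0.364×1888.7 = 687.48 kg/s.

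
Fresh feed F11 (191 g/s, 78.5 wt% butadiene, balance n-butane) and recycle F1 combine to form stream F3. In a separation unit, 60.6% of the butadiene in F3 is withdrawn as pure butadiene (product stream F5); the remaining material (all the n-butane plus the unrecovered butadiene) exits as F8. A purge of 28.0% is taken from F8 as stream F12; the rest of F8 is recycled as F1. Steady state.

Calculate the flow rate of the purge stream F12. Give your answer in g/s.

n-butane enters only via F11 and leaves only via the purge: 191×0.215 = 0.280×(n-butane in F8), and the separation unit passes all n-butane, so n-butane in F3 = n-butane in F8 = 146.66 g/s.
butadiene in F3: m_A = 191×0.785 + (1−0.280)·(1−0.606)·m_A, so m_A = 149.94/0.7163 = 209.31 g/s.
F8 = (1−0.606)×209.31 + 146.66 = 229.13 g/s.
Purge F12 = 0.280×229.13 = 64.156 g/s.

64.16 g/s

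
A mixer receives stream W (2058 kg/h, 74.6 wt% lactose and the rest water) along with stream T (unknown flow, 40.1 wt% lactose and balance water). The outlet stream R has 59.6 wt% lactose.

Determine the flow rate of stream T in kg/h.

1583 kg/h

Let T be the unknown flow. Total out = 2058 + T.
lactose balance: 1535.3 + 0.401·T = 0.596·(2058 + T)
(0.401 − 0.596)·T = 0.596×2058 − 1535.3 = -308.7
T = -308.7 / -0.195 = 1583.1 kg/h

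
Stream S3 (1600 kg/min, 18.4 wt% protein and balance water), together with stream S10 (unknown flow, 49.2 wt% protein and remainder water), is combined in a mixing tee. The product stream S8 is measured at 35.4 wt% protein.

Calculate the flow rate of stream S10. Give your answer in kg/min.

1971 kg/min

Let S10 be the unknown flow. Total out = 1600 + S10.
protein balance: 294.4 + 0.492·S10 = 0.354·(1600 + S10)
(0.492 − 0.354)·S10 = 0.354×1600 − 294.4 = 272
S10 = 272 / 0.138 = 1971 kg/min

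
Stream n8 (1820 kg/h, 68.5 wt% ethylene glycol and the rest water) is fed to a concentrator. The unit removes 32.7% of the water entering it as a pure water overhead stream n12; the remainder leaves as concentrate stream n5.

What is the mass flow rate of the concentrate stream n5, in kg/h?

1633 kg/h

water entering = 1820×0.315 = 573.3 kg/h; overhead removed = 0.327×573.3 = 187.47 kg/h.
Concentrate = 1820 − 187.47 = 1632.5 kg/h.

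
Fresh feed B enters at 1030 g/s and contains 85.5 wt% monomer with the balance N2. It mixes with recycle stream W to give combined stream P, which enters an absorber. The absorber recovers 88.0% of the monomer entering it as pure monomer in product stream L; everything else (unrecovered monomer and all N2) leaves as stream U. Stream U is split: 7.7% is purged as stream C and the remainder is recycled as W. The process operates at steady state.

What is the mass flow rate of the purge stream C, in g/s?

158.5 g/s

N2 enters only via B and leaves only via the purge: 1030×0.145 = 0.077×(N2 in U), and the absorber passes all N2, so N2 in P = N2 in U = 1939.6 g/s.
monomer in P: m_A = 1030×0.855 + (1−0.077)·(1−0.880)·m_A, so m_A = 880.65/0.8892 = 990.34 g/s.
U = (1−0.880)×990.34 + 1939.6 = 2058.5 g/s.
Purge C = 0.077×2058.5 = 158.5 g/s.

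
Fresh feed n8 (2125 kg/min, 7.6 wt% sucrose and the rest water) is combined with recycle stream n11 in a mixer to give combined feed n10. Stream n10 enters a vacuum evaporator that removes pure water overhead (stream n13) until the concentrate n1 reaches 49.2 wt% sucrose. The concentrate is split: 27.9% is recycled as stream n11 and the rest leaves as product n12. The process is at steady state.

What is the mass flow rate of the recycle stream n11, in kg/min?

Overall sucrose balance (none leaves overhead): sucrose in fresh feed = sucrose in product, i.e. 2125×0.076 = (1−0.279)·n1·0.492.
n1 = 161.5/(0.492×0.721) = 455.27 kg/min.
Recycle n11 = 0.279×455.27 = 127.02 kg/min.

127 kg/min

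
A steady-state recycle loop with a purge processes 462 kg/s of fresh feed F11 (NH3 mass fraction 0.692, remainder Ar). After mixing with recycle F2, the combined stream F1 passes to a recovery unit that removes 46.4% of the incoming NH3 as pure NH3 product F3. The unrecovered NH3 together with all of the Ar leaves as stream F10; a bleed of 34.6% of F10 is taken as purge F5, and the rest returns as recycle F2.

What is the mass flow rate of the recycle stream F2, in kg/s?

441.5 kg/s

Ar enters only via F11 and leaves only via the purge: 462×0.308 = 0.346×(Ar in F10), and the recovery unit passes all Ar, so Ar in F1 = Ar in F10 = 411.26 kg/s.
NH3 in F1: m_A = 462×0.692 + (1−0.346)·(1−0.464)·m_A, so m_A = 319.7/0.6495 = 492.26 kg/s.
F10 = (1−0.464)×492.26 + 411.26 = 675.11 kg/s.
Recycle F2 = (1−0.346)×675.11 = 441.52 kg/s.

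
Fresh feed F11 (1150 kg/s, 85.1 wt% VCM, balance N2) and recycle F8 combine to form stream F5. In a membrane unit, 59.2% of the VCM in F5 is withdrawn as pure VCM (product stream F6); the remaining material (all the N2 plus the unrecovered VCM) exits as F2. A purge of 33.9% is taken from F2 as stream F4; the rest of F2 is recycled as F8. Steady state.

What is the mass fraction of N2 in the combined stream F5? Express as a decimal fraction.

N2 enters only via F11 and leaves only via the purge: 1150×0.149 = 0.339×(N2 in F2), and the membrane unit passes all N2, so N2 in F5 = N2 in F2 = 505.46 kg/s.
VCM in F5: m_A = 1150×0.851 + (1−0.339)·(1−0.592)·m_A, so m_A = 978.65/0.7303 = 1340 kg/s.
F5 = 1340 + 505.46 = 1845.5 kg/s.
N2 fraction in F5 = 505.46/1845.5 = 0.274.

0.274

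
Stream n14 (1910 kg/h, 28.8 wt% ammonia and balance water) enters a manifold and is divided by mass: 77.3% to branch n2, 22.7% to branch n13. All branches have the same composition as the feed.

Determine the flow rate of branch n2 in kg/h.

Branch n2 flow = 0.773×1910 = 1476.4 kg/h.

1476 kg/h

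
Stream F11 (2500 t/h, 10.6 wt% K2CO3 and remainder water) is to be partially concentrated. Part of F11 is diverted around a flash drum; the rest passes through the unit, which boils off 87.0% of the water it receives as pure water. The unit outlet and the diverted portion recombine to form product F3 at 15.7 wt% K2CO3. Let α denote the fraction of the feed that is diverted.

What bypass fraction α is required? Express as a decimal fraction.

All 2500×0.106 = 265 t/h of K2CO3 reaches F3, so F3 = 265/0.157 = 1687.9 t/h and vapour = 812.1 t/h.
The evaporator receives (1−α)·2500 of feed at 0.894 water and removes 0.870 of that water:
0.870×0.894×(1−α)×2500 = 812.1
(1−α) = 812.1/1944.5 = 0.4177;  α = 0.5823.

0.582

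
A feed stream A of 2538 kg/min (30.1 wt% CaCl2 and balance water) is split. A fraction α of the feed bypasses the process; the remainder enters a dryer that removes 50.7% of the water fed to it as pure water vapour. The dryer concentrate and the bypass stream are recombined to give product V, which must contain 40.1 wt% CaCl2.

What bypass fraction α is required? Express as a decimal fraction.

All 2538×0.301 = 763.94 kg/min of CaCl2 reaches V, so V = 763.94/0.401 = 1905.1 kg/min and vapour = 632.92 kg/min.
The evaporator receives (1−α)·2538 of feed at 0.699 water and removes 0.507 of that water:
0.507×0.699×(1−α)×2538 = 632.92
(1−α) = 632.92/899.45 = 0.7037;  α = 0.2963.

0.296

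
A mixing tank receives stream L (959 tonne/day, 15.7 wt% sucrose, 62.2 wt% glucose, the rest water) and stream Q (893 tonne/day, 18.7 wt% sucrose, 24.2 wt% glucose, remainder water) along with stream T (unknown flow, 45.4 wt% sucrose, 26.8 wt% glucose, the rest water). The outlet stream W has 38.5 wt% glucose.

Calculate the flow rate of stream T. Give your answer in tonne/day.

851.1 tonne/day

Let T be the unknown flow. Total out = 1852 + T.
glucose balance: 812.6 + 0.268·T = 0.385·(1852 + T)
(0.268 − 0.385)·T = 0.385×1852 − 812.6 = -99.584
T = -99.584 / -0.117 = 851.15 tonne/day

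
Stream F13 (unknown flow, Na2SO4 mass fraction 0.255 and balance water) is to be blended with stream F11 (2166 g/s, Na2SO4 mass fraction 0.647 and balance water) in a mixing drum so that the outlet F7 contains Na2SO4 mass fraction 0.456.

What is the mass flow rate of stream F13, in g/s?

Let F13 be the unknown flow. Total out = 2166 + F13.
Na2SO4 balance: 1401.4 + 0.255·F13 = 0.456·(2166 + F13)
(0.255 − 0.456)·F13 = 0.456×2166 − 1401.4 = -413.71
F13 = -413.71 / -0.201 = 2058.2 g/s

2058 g/s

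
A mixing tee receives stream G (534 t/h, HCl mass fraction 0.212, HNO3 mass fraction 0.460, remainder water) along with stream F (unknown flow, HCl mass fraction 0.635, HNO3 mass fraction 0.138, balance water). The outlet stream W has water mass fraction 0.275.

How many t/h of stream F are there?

Let F be the unknown flow. Total out = 534 + F.
water balance: 175.15 + 0.227·F = 0.275·(534 + F)
(0.227 − 0.275)·F = 0.275×534 − 175.15 = -28.302
F = -28.302 / -0.048 = 589.62 t/h

589.6 t/h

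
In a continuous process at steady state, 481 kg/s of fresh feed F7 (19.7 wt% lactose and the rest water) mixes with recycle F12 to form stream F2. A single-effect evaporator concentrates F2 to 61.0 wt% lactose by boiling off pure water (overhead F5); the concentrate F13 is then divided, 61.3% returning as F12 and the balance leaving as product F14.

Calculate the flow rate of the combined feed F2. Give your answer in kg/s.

Overall lactose balance (none leaves overhead): lactose in fresh feed = lactose in product, i.e. 481×0.197 = (1−0.613)·F13·0.610.
F13 = 94.757/(0.610×0.387) = 401.39 kg/s.
Recycle F12 = 0.613×401.39 = 246.05 kg/s.
Combined feed F2 = 481 + 246.05 = 727.05 kg/s.

727.1 kg/s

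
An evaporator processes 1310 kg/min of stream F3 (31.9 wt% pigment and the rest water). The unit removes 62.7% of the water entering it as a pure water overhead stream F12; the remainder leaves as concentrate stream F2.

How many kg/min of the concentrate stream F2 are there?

water entering = 1310×0.681 = 892.11 kg/min; overhead removed = 0.627×892.11 = 559.35 kg/min.
Concentrate = 1310 − 559.35 = 750.65 kg/min.

750.6 kg/min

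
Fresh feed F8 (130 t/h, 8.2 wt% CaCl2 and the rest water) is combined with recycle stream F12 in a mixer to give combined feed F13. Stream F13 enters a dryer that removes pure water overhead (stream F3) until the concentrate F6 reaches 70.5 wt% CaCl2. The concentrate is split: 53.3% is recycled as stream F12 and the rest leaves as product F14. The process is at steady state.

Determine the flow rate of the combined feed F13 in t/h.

Overall CaCl2 balance (none leaves overhead): CaCl2 in fresh feed = CaCl2 in product, i.e. 130×0.082 = (1−0.533)·F6·0.705.
F6 = 10.66/(0.705×0.467) = 32.378 t/h.
Recycle F12 = 0.533×32.378 = 17.258 t/h.
Combined feed F13 = 130 + 17.258 = 147.26 t/h.

147.3 t/h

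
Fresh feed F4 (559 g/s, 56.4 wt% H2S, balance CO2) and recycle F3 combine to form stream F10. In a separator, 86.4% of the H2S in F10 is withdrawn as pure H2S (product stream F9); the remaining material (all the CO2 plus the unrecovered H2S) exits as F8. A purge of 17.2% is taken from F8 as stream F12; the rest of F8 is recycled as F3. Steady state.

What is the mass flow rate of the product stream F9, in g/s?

307 g/s

H2S in F10: m_A = 559×0.564 + (1−0.172)·(1−0.864)·m_A, so m_A = 315.28/0.8874 = 355.28 g/s.
Product F9 = 0.864×355.28 = 306.97 g/s.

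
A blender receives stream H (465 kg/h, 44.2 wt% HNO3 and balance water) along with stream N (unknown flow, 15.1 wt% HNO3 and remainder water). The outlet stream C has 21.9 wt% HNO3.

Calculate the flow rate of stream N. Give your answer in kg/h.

1525 kg/h

Let N be the unknown flow. Total out = 465 + N.
HNO3 balance: 205.53 + 0.151·N = 0.219·(465 + N)
(0.151 − 0.219)·N = 0.219×465 − 205.53 = -103.7
N = -103.7 / -0.068 = 1524.9 kg/h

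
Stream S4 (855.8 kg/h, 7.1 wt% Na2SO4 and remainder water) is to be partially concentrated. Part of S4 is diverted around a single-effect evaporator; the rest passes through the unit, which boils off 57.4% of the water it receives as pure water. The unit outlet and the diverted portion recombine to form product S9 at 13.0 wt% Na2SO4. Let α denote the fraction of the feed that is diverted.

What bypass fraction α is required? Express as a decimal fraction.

All 855.8×0.071 = 60.762 kg/h of Na2SO4 reaches S9, so S9 = 60.762/0.130 = 467.4 kg/h and vapour = 388.4 kg/h.
The evaporator receives (1−α)·855.8 of feed at 0.929 water and removes 0.574 of that water:
0.574×0.929×(1−α)×855.8 = 388.4
(1−α) = 388.4/456.35 = 0.8511;  α = 0.1489.

0.149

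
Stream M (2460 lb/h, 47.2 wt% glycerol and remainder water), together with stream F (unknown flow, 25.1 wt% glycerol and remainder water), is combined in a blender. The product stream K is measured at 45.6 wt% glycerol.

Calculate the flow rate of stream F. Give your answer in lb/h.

Let F be the unknown flow. Total out = 2460 + F.
glycerol balance: 1161.1 + 0.251·F = 0.456·(2460 + F)
(0.251 − 0.456)·F = 0.456×2460 − 1161.1 = -39.36
F = -39.36 / -0.205 = 192 lb/h

192 lb/h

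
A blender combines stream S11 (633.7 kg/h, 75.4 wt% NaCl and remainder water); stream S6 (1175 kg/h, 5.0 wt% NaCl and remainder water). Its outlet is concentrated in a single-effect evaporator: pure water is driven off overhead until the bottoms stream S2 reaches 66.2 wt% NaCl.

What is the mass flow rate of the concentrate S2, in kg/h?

810.5 kg/h

NaCl entering = 633.7×0.754 + 1175×0.050 = 536.56 kg/h.
All NaCl reports to S2, so S2 = 536.56/0.662 = 810.51 kg/h.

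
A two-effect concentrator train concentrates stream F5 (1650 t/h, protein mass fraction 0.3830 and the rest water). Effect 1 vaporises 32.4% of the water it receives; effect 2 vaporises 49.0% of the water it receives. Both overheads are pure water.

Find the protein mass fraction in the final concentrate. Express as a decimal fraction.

0.6429

water in feed = 1650×0.617 = 1018 t/h.
After stage 1: water left = (1−0.324)×1018 = 688.2; stream total = 1320.2 t/h.
After stage 2: water left = (1−0.490)×688.2 = 350.98; final concentrate = 982.93 t/h.
protein fraction = 631.95/982.93 = 0.6429.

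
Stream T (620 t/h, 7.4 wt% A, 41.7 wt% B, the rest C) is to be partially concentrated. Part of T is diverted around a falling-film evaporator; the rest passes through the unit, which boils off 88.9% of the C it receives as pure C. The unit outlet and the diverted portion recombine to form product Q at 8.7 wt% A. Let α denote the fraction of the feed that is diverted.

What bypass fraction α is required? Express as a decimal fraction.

0.670

All 620×0.074 = 45.88 t/h of A reaches Q, so Q = 45.88/0.087 = 527.36 t/h and vapour = 92.644 t/h.
The evaporator receives (1−α)·620 of feed at 0.509 C and removes 0.889 of that C:
0.889×0.509×(1−α)×620 = 92.644
(1−α) = 92.644/280.55 = 0.3302;  α = 0.6698.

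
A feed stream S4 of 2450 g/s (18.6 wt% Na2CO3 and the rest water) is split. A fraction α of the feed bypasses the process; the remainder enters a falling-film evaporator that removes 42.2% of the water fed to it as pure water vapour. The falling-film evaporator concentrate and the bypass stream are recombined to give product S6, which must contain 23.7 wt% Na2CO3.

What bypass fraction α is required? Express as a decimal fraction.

All 2450×0.186 = 455.7 g/s of Na2CO3 reaches S6, so S6 = 455.7/0.237 = 1922.8 g/s and vapour = 527.22 g/s.
The evaporator receives (1−α)·2450 of feed at 0.814 water and removes 0.422 of that water:
0.422×0.814×(1−α)×2450 = 527.22
(1−α) = 527.22/841.59 = 0.6264;  α = 0.3736.

0.374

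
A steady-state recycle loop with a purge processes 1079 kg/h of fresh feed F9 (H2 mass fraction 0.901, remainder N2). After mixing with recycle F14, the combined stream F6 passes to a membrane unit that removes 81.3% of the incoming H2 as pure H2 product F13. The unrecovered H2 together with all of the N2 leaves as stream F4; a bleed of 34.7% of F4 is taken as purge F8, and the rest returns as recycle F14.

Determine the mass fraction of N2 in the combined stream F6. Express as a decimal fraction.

0.218

N2 enters only via F9 and leaves only via the purge: 1079×0.099 = 0.347×(N2 in F4), and the membrane unit passes all N2, so N2 in F6 = N2 in F4 = 307.84 kg/h.
H2 in F6: m_A = 1079×0.901 + (1−0.347)·(1−0.813)·m_A, so m_A = 972.18/0.8779 = 1107.4 kg/h.
F6 = 1107.4 + 307.84 = 1415.2 kg/h.
N2 fraction in F6 = 307.84/1415.2 = 0.218.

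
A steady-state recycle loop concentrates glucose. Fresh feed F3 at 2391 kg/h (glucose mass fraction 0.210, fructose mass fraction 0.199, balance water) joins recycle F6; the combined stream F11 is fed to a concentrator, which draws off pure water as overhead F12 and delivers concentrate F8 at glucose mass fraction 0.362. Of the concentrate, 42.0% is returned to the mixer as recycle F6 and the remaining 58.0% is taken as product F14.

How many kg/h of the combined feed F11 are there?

Overall glucose balance (none leaves overhead): glucose in fresh feed = glucose in product, i.e. 2391×0.210 = (1−0.420)·F8·0.362.
F8 = 502.11/(0.362×0.580) = 2391.5 kg/h.
Recycle F6 = 0.420×2391.5 = 1004.4 kg/h.
Combined feed F11 = 2391 + 1004.4 = 3395.4 kg/h.

3395 kg/h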